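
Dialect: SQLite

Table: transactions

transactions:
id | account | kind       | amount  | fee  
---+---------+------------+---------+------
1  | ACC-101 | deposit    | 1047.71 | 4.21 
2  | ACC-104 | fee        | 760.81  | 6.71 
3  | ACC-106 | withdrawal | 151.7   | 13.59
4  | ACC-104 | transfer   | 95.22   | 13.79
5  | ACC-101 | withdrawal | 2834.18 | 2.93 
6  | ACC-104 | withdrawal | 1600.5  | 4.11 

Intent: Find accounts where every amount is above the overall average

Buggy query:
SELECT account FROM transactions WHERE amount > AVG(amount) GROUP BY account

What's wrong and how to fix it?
Bug: WHERE evaluates per row before aggregation, so AVG() is unavailable

Fix: Compute the overall average in a scalar subquery and compare each group's MIN against it in HAVING

Corrected query:
SELECT account FROM transactions GROUP BY account HAVING MIN(amount) > (SELECT AVG(amount) FROM transactions)

Result:
(no rows)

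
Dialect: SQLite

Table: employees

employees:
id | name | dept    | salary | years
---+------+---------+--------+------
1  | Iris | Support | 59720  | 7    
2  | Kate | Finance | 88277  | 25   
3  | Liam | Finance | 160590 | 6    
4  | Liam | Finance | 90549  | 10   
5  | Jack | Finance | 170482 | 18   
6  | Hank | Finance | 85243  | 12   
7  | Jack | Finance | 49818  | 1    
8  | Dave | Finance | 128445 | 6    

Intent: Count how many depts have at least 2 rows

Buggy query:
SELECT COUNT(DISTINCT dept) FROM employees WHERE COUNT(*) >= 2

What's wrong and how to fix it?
Bug: COUNT(*) cannot appear in WHERE; the per-group count doesn't exist yet

Fix: Use a subquery that GROUPs and filters with HAVING, then count its rows

Corrected query:
SELECT COUNT(*) FROM (SELECT dept FROM employees GROUP BY dept HAVING COUNT(*) >= 2)

Result:
COUNT(*)
--------
1       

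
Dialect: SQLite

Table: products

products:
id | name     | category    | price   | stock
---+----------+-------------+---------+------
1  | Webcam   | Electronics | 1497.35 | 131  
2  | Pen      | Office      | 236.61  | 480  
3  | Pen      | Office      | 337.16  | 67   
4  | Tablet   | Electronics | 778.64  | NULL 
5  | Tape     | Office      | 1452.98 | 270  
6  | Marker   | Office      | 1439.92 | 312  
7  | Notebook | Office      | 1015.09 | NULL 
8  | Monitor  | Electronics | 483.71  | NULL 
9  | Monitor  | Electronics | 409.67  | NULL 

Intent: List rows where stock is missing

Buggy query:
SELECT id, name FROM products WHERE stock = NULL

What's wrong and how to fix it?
Bug: '= NULL' is always unknown in SQL three-valued logic, so no rows match

Fix: Use IS NULL to test for NULL

Corrected query:
SELECT id, name FROM products WHERE stock IS NULL

Result:
id | name    
---+---------
4  | Tablet  
7  | Notebook
8  | Monitor 
9  | Monitor 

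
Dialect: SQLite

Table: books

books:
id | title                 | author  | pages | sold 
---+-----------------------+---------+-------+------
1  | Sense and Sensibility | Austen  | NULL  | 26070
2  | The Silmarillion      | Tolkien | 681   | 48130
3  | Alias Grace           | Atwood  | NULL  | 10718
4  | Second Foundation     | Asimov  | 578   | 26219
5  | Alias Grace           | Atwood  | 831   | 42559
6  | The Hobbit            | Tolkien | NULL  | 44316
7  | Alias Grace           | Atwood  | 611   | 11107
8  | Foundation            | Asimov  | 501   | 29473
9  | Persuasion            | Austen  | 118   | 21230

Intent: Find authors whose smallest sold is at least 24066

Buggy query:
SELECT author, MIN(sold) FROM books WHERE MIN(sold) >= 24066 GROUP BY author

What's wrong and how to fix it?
Bug: MIN() in WHERE is a misuse of aggregate

Fix: Replace WHERE with HAVING after the GROUP BY

Corrected query:
SELECT author, MIN(sold) FROM books GROUP BY author HAVING MIN(sold) >= 24066

Result:
author  | MIN(sold)
--------+----------
Asimov  | 26219    
Tolkien | 44316    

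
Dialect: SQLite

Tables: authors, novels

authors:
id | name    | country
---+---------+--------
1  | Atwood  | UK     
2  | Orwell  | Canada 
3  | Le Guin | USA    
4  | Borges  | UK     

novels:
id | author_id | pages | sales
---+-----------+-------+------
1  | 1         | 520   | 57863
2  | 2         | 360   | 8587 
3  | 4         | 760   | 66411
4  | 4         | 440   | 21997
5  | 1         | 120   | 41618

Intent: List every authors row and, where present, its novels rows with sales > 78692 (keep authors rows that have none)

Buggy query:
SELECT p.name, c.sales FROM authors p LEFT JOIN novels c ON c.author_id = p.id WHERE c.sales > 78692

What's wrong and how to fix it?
Bug: Filtering c.sales in WHERE discards the NULL rows produced by LEFT JOIN, turning it into an inner join

Fix: Move the right-table condition into the ON clause so unmatched parents are kept

Corrected query:
SELECT p.name, c.sales FROM authors p LEFT JOIN novels c ON c.author_id = p.id AND c.sales > 78692

Result:
name    | sales
--------+------
Atwood  | NULL 
Orwell  | NULL 
Le Guin | NULL 
Borges  | NULL 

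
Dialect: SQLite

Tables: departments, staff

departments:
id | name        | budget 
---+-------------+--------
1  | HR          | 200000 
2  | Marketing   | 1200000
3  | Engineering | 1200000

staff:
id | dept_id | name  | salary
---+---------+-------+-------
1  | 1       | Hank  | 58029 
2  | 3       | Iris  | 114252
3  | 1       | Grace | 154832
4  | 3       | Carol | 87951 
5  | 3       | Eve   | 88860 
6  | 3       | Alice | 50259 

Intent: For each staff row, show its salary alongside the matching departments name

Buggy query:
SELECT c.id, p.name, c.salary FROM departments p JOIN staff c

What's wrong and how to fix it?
Bug: Missing join condition: each staff row is matched to all departments rows instead of just its own

Fix: Specify the join condition linking the foreign key to the parent id

Corrected query:
SELECT c.id, p.name, c.salary FROM departments p JOIN staff c ON c.dept_id = p.id

Result:
id | name        | salary
---+-------------+-------
1  | HR          | 58029 
2  | Engineering | 114252
3  | HR          | 154832
4  | Engineering | 87951 
5  | Engineering | 88860 
6  | Engineering | 50259 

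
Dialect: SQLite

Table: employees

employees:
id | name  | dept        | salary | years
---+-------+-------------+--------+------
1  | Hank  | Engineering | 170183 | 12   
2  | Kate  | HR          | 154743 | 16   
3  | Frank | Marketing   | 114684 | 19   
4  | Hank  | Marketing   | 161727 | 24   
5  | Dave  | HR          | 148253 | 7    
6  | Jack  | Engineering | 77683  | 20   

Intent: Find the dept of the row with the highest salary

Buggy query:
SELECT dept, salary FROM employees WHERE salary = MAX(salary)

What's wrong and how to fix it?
Bug: WHERE is evaluated per row; an aggregate over the whole table isn't defined there

Fix: Use a subquery: WHERE salary = (SELECT MAX(salary) FROM employees)

Corrected query:
SELECT dept, salary FROM employees WHERE salary = (SELECT MAX(salary) FROM employees)

Result:
dept        | salary
------------+-------
Engineering | 170183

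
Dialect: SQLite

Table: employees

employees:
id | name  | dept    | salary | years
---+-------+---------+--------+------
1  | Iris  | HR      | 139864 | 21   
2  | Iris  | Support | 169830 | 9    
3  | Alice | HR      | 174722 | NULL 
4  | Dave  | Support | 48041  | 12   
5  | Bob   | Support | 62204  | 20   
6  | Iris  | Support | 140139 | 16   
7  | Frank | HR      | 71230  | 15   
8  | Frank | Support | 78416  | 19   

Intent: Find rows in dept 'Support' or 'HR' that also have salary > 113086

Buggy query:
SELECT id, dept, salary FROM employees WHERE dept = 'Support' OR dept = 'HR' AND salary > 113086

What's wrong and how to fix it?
Bug: AND binds tighter than OR, so this parses as dept = 'Support' OR (dept = 'HR' AND salary > 113086)

Fix: Add parentheses around the OR so the AND applies to both alternatives

Corrected query:
SELECT id, dept, salary FROM employees WHERE (dept = 'Support' OR dept = 'HR') AND salary > 113086

Result:
id | dept    | salary
---+---------+-------
1  | HR      | 139864
2  | Support | 169830
3  | HR      | 174722
6  | Support | 140139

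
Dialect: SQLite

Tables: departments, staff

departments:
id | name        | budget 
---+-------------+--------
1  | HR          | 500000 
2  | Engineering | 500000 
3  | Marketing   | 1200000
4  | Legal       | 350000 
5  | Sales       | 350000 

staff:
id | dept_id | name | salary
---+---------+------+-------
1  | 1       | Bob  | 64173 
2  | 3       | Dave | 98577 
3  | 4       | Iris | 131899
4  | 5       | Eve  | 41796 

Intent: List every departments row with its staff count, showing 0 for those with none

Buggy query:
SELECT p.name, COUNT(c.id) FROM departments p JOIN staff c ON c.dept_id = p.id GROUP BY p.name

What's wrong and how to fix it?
Bug: INNER JOIN drops departments rows that have no matching staff rows

Fix: Use LEFT JOIN so parents without children still appear (COUNT(c.id) gives 0)

Corrected query:
SELECT p.name, COUNT(c.id) FROM departments p LEFT JOIN staff c ON c.dept_id = p.id GROUP BY p.name

Result:
name        | COUNT(c.id)
------------+------------
Engineering | 0          
HR          | 1          
Legal       | 1          
Marketing   | 1          
Sales       | 1          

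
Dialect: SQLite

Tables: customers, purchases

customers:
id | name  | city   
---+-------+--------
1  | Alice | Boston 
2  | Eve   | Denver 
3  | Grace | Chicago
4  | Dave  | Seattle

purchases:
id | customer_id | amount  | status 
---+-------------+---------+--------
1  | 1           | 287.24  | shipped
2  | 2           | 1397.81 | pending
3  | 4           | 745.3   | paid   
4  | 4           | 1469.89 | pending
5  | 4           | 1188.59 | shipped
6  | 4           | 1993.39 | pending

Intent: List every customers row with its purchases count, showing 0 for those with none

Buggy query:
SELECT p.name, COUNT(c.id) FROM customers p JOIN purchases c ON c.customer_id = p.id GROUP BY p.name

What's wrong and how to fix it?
Bug: INNER JOIN drops customers rows that have no matching purchases rows

Fix: Use LEFT JOIN so parents without children still appear (COUNT(c.id) gives 0)

Corrected query:
SELECT p.name, COUNT(c.id) FROM customers p LEFT JOIN purchases c ON c.customer_id = p.id GROUP BY p.name

Result:
name  | COUNT(c.id)
------+------------
Alice | 1          
Dave  | 4          
Eve   | 1          
Grace | 0          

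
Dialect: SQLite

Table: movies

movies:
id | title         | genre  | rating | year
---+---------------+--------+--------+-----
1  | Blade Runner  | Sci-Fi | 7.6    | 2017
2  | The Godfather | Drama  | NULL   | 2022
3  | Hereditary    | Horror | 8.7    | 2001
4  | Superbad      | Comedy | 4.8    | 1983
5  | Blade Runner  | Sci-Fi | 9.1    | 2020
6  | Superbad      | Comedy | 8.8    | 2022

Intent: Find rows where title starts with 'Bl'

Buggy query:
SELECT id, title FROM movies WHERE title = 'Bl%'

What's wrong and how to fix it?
Bug: '=' compares the literal string including the % character; pattern matching needs LIKE

Fix: Replace '=' with LIKE so 'Bl%' is treated as a pattern

Corrected query:
SELECT id, title FROM movies WHERE title LIKE 'Bl%'

Result:
id | title       
---+-------------
1  | Blade Runner
5  | Blade Runner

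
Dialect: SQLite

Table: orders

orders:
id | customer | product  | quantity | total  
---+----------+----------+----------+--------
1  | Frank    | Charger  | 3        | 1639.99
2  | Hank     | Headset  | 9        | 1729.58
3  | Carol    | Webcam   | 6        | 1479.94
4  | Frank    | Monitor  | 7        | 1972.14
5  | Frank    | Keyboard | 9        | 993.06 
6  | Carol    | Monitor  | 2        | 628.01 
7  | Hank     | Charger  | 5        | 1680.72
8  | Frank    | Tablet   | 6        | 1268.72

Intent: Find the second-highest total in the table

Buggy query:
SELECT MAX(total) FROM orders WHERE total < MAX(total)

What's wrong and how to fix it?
Bug: The inner MAX is an aggregate inside WHERE, which is not allowed

Fix: Put the inner MAX in a scalar subquery

Corrected query:
SELECT MAX(total) FROM orders WHERE total < (SELECT MAX(total) FROM orders)

Result:
MAX(total)
----------
1729.58   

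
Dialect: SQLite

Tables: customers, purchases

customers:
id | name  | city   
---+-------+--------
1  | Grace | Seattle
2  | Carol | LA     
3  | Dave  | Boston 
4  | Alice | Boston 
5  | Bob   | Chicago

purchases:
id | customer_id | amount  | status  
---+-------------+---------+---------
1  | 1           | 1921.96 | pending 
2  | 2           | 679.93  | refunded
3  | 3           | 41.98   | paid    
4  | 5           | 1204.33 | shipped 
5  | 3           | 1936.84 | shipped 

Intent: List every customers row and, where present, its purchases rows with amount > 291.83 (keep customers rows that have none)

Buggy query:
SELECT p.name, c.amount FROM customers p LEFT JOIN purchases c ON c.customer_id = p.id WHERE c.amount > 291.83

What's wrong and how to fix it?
Bug: A WHERE condition on the right-hand table after LEFT JOIN drops unmatched parents

Fix: Put 'c.amount > 291.83' in the JOIN's ON clause instead of WHERE

Corrected query:
SELECT p.name, c.amount FROM customers p LEFT JOIN purchases c ON c.customer_id = p.id AND c.amount > 291.83

Result:
name  | amount 
------+--------
Grace | 1921.96
Carol | 679.93 
Dave  | 1936.84
Alice | NULL   
Bob   | 1204.33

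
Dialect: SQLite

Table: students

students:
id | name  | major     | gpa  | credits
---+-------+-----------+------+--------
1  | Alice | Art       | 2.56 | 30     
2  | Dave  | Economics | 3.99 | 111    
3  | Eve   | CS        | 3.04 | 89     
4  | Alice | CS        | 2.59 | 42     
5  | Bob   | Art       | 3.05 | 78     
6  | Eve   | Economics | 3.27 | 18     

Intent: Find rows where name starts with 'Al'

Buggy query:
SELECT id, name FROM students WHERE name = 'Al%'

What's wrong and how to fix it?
Bug: Wildcards only work with LIKE; '=' treats '%' as a literal character

Fix: Replace '=' with LIKE so 'Al%' is treated as a pattern

Corrected query:
SELECT id, name FROM students WHERE name LIKE 'Al%'

Result:
id | name 
---+------
1  | Alice
4  | Alice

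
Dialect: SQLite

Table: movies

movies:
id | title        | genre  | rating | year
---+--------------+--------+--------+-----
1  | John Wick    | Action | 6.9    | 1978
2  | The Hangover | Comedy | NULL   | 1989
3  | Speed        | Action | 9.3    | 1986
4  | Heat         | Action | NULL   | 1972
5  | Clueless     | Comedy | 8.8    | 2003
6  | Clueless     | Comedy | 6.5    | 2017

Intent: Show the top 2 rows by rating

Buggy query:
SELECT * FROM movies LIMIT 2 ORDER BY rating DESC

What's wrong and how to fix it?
Bug: ORDER BY cannot follow LIMIT; LIMIT is the final clause

Fix: Sort with ORDER BY, then apply LIMIT

Corrected query:
SELECT * FROM movies ORDER BY rating DESC LIMIT 2

Result:
id | title    | genre  | rating | year
---+----------+--------+--------+-----
3  | Speed    | Action | 9.3    | 1986
5  | Clueless | Comedy | 8.8    | 2003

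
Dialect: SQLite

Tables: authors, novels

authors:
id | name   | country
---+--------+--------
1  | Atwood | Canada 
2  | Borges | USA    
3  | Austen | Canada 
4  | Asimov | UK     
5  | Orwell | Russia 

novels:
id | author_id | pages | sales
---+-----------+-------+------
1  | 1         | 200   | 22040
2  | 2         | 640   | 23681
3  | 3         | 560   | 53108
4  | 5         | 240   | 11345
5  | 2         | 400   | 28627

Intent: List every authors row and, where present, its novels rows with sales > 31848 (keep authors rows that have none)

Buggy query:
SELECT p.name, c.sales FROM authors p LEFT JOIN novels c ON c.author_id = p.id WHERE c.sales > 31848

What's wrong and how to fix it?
Bug: Filtering c.sales in WHERE discards the NULL rows produced by LEFT JOIN, turning it into an inner join

Fix: Move the right-table condition into the ON clause so unmatched parents are kept

Corrected query:
SELECT p.name, c.sales FROM authors p LEFT JOIN novels c ON c.author_id = p.id AND c.sales > 31848

Result:
name   | sales
-------+------
Atwood | NULL 
Borges | NULL 
Austen | 53108
Asimov | NULL 
Orwell | NULL 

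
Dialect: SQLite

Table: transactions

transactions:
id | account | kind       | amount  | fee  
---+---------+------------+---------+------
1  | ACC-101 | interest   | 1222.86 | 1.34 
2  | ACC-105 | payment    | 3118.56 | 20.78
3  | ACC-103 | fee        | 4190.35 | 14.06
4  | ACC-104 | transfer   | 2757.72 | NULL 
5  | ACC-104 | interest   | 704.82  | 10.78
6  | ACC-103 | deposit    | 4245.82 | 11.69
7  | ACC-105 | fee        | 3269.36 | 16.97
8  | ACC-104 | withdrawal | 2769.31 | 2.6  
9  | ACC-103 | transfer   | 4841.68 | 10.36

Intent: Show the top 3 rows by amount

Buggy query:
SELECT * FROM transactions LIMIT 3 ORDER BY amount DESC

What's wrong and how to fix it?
Bug: LIMIT must come after ORDER BY

Fix: Swap the clauses: ORDER BY first, then LIMIT

Corrected query:
SELECT * FROM transactions ORDER BY amount DESC LIMIT 3

Result:
id | account | kind     | amount  | fee  
---+---------+----------+---------+------
9  | ACC-103 | transfer | 4841.68 | 10.36
6  | ACC-103 | deposit  | 4245.82 | 11.69
3  | ACC-103 | fee      | 4190.35 | 14.06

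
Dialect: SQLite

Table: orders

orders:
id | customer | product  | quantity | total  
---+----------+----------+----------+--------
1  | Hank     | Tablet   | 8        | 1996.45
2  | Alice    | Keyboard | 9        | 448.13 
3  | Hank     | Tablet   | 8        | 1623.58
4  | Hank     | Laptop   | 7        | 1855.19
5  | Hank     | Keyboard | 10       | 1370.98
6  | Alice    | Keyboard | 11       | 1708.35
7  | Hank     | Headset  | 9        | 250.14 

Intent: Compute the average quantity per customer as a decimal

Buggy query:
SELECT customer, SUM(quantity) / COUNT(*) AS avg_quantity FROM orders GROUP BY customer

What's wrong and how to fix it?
Bug: SUM(quantity) and COUNT(*) are both integers; the division truncates the fractional part

Fix: Multiply by 1.0 (or CAST to REAL) to force floating-point division

Corrected query:
SELECT customer, SUM(quantity) * 1.0 / COUNT(*) AS avg_quantity FROM orders GROUP BY customer

Result:
customer | avg_quantity
---------+-------------
Alice    | 10          
Hank     | 8.4         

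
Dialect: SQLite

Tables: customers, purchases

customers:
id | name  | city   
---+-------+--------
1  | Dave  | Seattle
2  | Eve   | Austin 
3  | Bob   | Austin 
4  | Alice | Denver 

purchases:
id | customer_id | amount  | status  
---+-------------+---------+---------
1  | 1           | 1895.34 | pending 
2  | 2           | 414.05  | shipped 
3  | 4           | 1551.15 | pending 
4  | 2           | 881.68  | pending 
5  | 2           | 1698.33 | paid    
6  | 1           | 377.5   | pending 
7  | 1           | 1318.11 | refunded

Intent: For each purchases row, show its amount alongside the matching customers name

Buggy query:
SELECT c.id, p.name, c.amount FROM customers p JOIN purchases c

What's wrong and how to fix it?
Bug: JOIN with no ON clause produces a cartesian product; every purchases row pairs with every customers row

Fix: Add ON c.customer_id = p.id to the JOIN

Corrected query:
SELECT c.id, p.name, c.amount FROM customers p JOIN purchases c ON c.customer_id = p.id

Result:
id | name  | amount 
---+-------+--------
1  | Dave  | 1895.34
2  | Eve   | 414.05 
3  | Alice | 1551.15
4  | Eve   | 881.68 
5  | Eve   | 1698.33
6  | Dave  | 377.5  
7  | Dave  | 1318.11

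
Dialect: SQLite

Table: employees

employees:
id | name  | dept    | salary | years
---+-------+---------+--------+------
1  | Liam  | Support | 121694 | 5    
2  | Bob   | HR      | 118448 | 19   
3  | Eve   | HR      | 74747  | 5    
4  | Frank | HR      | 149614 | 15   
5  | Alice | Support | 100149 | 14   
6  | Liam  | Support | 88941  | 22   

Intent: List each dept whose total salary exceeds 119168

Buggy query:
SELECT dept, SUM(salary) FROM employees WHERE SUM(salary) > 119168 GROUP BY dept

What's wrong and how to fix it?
Bug: SUM(salary) is an aggregate, but WHERE filters rows before aggregation

Fix: Move the aggregate condition to a HAVING clause

Corrected query:
SELECT dept, SUM(salary) FROM employees GROUP BY dept HAVING SUM(salary) > 119168

Result:
dept    | SUM(salary)
--------+------------
HR      | 342809     
Support | 310784     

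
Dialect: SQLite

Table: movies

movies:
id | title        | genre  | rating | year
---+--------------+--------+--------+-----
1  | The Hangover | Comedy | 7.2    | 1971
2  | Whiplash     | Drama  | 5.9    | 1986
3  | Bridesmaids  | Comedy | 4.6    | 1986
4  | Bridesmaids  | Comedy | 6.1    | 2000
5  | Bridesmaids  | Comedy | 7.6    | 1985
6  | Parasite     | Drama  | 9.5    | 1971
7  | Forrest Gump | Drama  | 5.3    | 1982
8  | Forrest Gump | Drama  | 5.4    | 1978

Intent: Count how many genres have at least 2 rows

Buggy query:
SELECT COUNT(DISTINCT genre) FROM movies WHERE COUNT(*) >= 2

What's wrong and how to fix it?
Bug: WHERE filters individual rows, not groups, so a group-level COUNT is invalid there

Fix: Group first with HAVING COUNT(*) >= 2, then COUNT the resulting groups

Corrected query:
SELECT COUNT(*) FROM (SELECT genre FROM movies GROUP BY genre HAVING COUNT(*) >= 2)

Result:
COUNT(*)
--------
2       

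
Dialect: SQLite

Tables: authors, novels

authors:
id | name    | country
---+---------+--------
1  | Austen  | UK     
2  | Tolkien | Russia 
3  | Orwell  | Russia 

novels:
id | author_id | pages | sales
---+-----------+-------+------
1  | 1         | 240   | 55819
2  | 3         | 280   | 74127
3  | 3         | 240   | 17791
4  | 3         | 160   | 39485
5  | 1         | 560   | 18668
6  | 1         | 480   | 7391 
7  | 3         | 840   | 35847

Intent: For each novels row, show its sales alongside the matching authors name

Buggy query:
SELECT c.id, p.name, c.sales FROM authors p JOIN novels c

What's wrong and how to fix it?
Bug: JOIN with no ON clause produces a cartesian product; every novels row pairs with every authors row

Fix: Specify the join condition linking the foreign key to the parent id

Corrected query:
SELECT c.id, p.name, c.sales FROM authors p JOIN novels c ON c.author_id = p.id

Result:
id | name   | sales
---+--------+------
1  | Austen | 55819
2  | Orwell | 74127
3  | Orwell | 17791
4  | Orwell | 39485
5  | Austen | 18668
6  | Austen | 7391 
7  | Orwell | 35847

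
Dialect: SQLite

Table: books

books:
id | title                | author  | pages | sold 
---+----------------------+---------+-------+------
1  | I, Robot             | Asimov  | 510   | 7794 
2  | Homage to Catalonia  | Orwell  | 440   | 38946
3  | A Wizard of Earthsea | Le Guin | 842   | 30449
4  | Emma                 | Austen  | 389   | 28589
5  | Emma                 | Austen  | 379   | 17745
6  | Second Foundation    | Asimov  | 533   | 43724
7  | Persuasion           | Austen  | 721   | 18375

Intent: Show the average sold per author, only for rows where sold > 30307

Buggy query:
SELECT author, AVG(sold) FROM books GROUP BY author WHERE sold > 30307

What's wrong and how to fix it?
Bug: WHERE cannot follow GROUP BY

Fix: Place WHERE between FROM and GROUP BY

Corrected query:
SELECT author, AVG(sold) FROM books WHERE sold > 30307 GROUP BY author

Result:
author  | AVG(sold)
--------+----------
Asimov  | 43724    
Le Guin | 30449    
Orwell  | 38946    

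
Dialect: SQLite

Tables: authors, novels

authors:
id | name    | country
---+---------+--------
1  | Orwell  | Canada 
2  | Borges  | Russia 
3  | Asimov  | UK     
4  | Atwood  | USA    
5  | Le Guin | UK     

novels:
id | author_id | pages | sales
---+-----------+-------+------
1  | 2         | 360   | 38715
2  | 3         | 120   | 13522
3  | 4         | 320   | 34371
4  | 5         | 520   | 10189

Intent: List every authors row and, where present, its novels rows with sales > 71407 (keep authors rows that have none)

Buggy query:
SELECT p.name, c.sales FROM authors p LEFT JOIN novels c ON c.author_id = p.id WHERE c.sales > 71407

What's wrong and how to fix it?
Bug: Filtering c.sales in WHERE discards the NULL rows produced by LEFT JOIN, turning it into an inner join

Fix: Move the right-table condition into the ON clause so unmatched parents are kept

Corrected query:
SELECT p.name, c.sales FROM authors p LEFT JOIN novels c ON c.author_id = p.id AND c.sales > 71407

Result:
name    | sales
--------+------
Orwell  | NULL 
Borges  | NULL 
Asimov  | NULL 
Atwood  | NULL 
Le Guin | NULL 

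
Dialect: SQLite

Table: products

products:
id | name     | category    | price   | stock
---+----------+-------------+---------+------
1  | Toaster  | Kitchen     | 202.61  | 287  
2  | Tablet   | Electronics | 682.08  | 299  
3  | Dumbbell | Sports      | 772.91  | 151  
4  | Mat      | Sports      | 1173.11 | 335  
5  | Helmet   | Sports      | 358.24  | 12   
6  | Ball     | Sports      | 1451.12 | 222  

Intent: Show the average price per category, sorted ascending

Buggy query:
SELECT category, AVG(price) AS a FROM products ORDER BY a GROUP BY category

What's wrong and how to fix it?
Bug: ORDER BY appears before GROUP BY; SQL clause order requires GROUP BY first

Fix: Move ORDER BY to the end, after GROUP BY

Corrected query:
SELECT category, AVG(price) AS a FROM products GROUP BY category ORDER BY a

Result:
category    | a      
------------+--------
Kitchen     | 202.61 
Electronics | 682.08 
Sports      | 938.845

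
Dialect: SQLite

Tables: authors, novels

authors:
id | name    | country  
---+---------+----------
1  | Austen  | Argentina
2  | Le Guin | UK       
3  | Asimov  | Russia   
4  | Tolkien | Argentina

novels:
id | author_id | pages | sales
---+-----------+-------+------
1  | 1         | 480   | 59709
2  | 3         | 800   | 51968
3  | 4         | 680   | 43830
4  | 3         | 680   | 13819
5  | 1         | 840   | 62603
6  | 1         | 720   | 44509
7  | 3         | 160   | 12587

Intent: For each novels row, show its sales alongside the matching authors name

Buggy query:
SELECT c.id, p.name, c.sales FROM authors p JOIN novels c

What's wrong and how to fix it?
Bug: Missing join condition: each novels row is matched to all authors rows instead of just its own

Fix: Specify the join condition linking the foreign key to the parent id

Corrected query:
SELECT c.id, p.name, c.sales FROM authors p JOIN novels c ON c.author_id = p.id

Result:
id | name    | sales
---+---------+------
1  | Austen  | 59709
2  | Asimov  | 51968
3  | Tolkien | 43830
4  | Asimov  | 13819
5  | Austen  | 62603
6  | Austen  | 44509
7  | Asimov  | 12587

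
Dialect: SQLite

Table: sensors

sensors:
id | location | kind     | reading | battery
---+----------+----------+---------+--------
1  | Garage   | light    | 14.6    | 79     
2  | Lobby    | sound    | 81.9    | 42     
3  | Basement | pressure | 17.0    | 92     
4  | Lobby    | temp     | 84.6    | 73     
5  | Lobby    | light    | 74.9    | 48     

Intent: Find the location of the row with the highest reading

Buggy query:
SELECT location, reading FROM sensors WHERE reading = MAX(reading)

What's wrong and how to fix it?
Bug: MAX(reading) is an aggregate and cannot be used directly in WHERE

Fix: Use a subquery: WHERE reading = (SELECT MAX(reading) FROM sensors)

Corrected query:
SELECT location, reading FROM sensors WHERE reading = (SELECT MAX(reading) FROM sensors)

Result:
location | reading
---------+--------
Lobby    | 84.6   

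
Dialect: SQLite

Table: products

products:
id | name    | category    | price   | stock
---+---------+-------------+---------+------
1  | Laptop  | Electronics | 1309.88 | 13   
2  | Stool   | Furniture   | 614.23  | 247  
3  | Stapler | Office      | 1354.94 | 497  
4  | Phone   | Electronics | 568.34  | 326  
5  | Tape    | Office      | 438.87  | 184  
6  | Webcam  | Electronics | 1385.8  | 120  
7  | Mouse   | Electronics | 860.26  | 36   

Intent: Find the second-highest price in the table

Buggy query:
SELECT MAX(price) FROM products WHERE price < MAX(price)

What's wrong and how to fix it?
Bug: MAX(price) on the right of the comparison is an aggregate-in-WHERE error

Fix: Compute the overall MAX in a subquery, then take MAX of rows below it

Corrected query:
SELECT MAX(price) FROM products WHERE price < (SELECT MAX(price) FROM products)

Result:
MAX(price)
----------
1354.94   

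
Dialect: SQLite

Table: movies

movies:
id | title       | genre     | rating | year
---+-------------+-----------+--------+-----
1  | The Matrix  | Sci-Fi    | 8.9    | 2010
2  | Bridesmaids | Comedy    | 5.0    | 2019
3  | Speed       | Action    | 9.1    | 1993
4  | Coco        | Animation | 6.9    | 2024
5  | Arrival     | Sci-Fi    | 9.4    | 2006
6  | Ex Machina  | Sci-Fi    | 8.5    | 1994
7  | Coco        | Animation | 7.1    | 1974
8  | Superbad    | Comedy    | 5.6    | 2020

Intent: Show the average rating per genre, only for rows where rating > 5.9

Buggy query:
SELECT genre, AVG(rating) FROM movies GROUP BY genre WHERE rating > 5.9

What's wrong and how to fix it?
Bug: WHERE cannot follow GROUP BY

Fix: Place WHERE between FROM and GROUP BY

Corrected query:
SELECT genre, AVG(rating) FROM movies WHERE rating > 5.9 GROUP BY genre

Result:
genre     | AVG(rating)
----------+------------
Action    | 9.1        
Animation | 7          
Sci-Fi    | 8.933333   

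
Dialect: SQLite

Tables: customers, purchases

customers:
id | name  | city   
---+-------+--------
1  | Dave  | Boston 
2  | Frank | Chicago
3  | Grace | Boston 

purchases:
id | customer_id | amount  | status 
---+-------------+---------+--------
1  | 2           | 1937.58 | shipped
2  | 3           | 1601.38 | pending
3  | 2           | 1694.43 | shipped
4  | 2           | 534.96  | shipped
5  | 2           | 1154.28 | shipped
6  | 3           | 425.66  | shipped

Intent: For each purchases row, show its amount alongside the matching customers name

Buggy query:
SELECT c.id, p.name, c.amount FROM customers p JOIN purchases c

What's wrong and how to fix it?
Bug: Missing join condition: each purchases row is matched to all customers rows instead of just its own

Fix: Add ON c.customer_id = p.id to the JOIN

Corrected query:
SELECT c.id, p.name, c.amount FROM customers p JOIN purchases c ON c.customer_id = p.id

Result:
id | name  | amount 
---+-------+--------
1  | Frank | 1937.58
2  | Grace | 1601.38
3  | Frank | 1694.43
4  | Frank | 534.96 
5  | Frank | 1154.28
6  | Grace | 425.66 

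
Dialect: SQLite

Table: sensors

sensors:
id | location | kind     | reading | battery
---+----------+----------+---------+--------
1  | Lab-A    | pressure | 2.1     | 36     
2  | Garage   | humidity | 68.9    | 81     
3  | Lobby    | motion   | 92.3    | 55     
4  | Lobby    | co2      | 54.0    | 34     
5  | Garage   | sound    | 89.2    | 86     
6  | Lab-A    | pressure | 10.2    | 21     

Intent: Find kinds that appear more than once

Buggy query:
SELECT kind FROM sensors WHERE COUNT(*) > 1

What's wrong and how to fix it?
Bug: COUNT(*) is an aggregate and cannot be used in WHERE

Fix: GROUP BY kind, then filter groups with HAVING COUNT(*) > 1

Corrected query:
SELECT kind FROM sensors GROUP BY kind HAVING COUNT(*) > 1

Result:
kind    
--------
pressure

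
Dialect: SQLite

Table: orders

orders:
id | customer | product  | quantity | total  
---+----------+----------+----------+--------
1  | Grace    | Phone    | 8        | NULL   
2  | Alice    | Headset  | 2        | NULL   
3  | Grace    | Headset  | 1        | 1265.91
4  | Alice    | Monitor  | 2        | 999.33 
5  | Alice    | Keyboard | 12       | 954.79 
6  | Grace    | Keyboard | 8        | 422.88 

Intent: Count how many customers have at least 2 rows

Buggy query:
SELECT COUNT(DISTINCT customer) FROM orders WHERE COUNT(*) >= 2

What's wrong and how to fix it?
Bug: WHERE filters individual rows, not groups, so a group-level COUNT is invalid there

Fix: Group first with HAVING COUNT(*) >= 2, then COUNT the resulting groups

Corrected query:
SELECT COUNT(*) FROM (SELECT customer FROM orders GROUP BY customer HAVING COUNT(*) >= 2)

Result:
COUNT(*)
--------
2       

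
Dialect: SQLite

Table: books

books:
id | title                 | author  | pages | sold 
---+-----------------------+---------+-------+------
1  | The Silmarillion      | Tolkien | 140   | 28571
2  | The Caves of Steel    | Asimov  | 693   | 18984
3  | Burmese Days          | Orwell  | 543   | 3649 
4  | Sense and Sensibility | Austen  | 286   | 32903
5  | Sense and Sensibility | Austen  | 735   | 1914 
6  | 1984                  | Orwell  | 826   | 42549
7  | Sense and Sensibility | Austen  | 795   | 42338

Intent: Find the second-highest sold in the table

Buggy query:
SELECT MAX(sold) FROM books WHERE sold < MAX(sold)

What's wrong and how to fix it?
Bug: MAX(sold) on the right of the comparison is an aggregate-in-WHERE error

Fix: Compute the overall MAX in a subquery, then take MAX of rows below it

Corrected query:
SELECT MAX(sold) FROM books WHERE sold < (SELECT MAX(sold) FROM books)

Result:
MAX(sold)
---------
42338    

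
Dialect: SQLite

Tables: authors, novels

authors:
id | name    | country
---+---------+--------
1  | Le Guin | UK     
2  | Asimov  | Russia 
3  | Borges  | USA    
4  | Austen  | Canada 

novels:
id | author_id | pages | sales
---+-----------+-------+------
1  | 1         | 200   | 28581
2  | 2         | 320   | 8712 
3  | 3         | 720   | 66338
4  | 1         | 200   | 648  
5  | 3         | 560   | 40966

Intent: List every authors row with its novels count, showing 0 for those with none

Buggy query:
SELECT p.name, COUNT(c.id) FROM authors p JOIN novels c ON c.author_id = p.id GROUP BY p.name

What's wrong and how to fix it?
Bug: An inner join excludes parents with zero children

Fix: Switch to LEFT JOIN to retain unmatched parent rows

Corrected query:
SELECT p.name, COUNT(c.id) FROM authors p LEFT JOIN novels c ON c.author_id = p.id GROUP BY p.name

Result:
name    | COUNT(c.id)
--------+------------
Asimov  | 1          
Austen  | 0          
Borges  | 2          
Le Guin | 2          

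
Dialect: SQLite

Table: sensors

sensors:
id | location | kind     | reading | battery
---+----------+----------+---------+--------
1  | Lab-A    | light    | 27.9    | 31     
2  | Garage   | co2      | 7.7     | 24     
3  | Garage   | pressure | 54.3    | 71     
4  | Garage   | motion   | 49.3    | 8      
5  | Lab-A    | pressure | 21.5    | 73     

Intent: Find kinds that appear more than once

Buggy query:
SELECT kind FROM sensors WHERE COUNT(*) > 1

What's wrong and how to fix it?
Bug: WHERE can't reference COUNT(*); aggregates are computed after WHERE

Fix: GROUP BY kind, then filter groups with HAVING COUNT(*) > 1

Corrected query:
SELECT kind FROM sensors GROUP BY kind HAVING COUNT(*) > 1

Result:
kind    
--------
pressure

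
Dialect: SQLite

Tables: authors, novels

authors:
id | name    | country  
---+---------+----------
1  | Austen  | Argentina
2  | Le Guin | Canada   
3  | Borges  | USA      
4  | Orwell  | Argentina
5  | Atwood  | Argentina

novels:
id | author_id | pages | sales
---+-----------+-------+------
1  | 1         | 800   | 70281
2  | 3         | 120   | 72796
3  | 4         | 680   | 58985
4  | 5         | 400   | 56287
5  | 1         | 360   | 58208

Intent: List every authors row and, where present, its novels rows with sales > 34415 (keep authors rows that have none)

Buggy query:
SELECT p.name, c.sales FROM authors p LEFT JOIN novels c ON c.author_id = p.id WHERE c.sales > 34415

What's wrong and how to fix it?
Bug: Filtering c.sales in WHERE discards the NULL rows produced by LEFT JOIN, turning it into an inner join

Fix: Put 'c.sales > 34415' in the JOIN's ON clause instead of WHERE

Corrected query:
SELECT p.name, c.sales FROM authors p LEFT JOIN novels c ON c.author_id = p.id AND c.sales > 34415

Result:
name    | sales
--------+------
Austen  | 58208
Austen  | 70281
Le Guin | NULL 
Borges  | 72796
Orwell  | 58985
Atwood  | 56287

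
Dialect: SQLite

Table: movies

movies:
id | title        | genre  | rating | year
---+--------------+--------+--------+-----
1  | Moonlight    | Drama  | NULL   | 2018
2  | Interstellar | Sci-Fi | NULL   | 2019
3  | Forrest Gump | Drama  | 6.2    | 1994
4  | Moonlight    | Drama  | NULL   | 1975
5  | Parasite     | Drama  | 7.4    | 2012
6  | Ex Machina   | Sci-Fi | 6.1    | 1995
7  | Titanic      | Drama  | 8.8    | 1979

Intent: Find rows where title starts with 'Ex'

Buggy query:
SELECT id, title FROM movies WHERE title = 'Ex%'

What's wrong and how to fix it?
Bug: '=' compares the literal string including the % character; pattern matching needs LIKE

Fix: Use LIKE for wildcard pattern matching

Corrected query:
SELECT id, title FROM movies WHERE title LIKE 'Ex%'

Result:
id | title     
---+-----------
6  | Ex Machina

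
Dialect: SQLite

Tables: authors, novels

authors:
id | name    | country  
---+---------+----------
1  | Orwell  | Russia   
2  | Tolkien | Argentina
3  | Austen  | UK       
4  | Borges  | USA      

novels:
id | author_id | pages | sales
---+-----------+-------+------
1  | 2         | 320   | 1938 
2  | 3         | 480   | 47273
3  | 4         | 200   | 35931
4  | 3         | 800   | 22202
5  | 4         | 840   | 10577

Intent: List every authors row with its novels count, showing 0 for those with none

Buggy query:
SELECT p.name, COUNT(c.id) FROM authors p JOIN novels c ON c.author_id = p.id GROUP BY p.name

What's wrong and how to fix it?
Bug: INNER JOIN drops authors rows that have no matching novels rows

Fix: Use LEFT JOIN so parents without children still appear (COUNT(c.id) gives 0)

Corrected query:
SELECT p.name, COUNT(c.id) FROM authors p LEFT JOIN novels c ON c.author_id = p.id GROUP BY p.name

Result:
name    | COUNT(c.id)
--------+------------
Austen  | 2          
Borges  | 2          
Orwell  | 0          
Tolkien | 1          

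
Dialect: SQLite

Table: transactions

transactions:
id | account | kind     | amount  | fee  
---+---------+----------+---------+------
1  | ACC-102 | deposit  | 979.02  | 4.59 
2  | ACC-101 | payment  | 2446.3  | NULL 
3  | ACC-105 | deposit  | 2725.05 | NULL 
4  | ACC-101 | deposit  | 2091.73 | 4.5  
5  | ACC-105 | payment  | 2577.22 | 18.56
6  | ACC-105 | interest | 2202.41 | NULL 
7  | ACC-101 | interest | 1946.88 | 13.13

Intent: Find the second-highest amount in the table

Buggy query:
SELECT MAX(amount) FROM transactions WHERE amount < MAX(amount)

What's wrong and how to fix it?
Bug: MAX(amount) on the right of the comparison is an aggregate-in-WHERE error

Fix: Compute the overall MAX in a subquery, then take MAX of rows below it

Corrected query:
SELECT MAX(amount) FROM transactions WHERE amount < (SELECT MAX(amount) FROM transactions)

Result:
MAX(amount)
-----------
2577.22    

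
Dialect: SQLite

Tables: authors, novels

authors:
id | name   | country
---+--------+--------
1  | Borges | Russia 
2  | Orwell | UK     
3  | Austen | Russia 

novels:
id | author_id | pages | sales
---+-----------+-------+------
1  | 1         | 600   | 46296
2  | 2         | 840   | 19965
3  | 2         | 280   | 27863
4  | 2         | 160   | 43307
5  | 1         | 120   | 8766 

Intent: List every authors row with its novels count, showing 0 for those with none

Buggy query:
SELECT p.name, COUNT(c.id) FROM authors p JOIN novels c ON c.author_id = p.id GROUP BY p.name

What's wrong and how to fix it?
Bug: INNER JOIN drops authors rows that have no matching novels rows

Fix: Use LEFT JOIN so parents without children still appear (COUNT(c.id) gives 0)

Corrected query:
SELECT p.name, COUNT(c.id) FROM authors p LEFT JOIN novels c ON c.author_id = p.id GROUP BY p.name

Result:
name   | COUNT(c.id)
-------+------------
Austen | 0          
Borges | 2          
Orwell | 3          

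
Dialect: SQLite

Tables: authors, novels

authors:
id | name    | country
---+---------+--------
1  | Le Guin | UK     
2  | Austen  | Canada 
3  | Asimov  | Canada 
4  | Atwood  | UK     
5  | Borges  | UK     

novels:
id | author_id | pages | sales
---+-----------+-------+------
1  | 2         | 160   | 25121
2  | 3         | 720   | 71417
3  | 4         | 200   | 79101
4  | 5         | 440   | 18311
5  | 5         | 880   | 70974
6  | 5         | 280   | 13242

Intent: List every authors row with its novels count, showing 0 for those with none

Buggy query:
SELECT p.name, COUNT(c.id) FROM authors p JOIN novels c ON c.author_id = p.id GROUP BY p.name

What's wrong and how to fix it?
Bug: An inner join excludes parents with zero children

Fix: Switch to LEFT JOIN to retain unmatched parent rows

Corrected query:
SELECT p.name, COUNT(c.id) FROM authors p LEFT JOIN novels c ON c.author_id = p.id GROUP BY p.name

Result:
name    | COUNT(c.id)
--------+------------
Asimov  | 1          
Atwood  | 1          
Austen  | 1          
Borges  | 3          
Le Guin | 0          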